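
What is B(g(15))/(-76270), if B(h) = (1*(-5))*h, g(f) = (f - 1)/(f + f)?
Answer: 7/228810 ≈ 3.0593e-5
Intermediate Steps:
g(f) = (-1 + f)/(2*f) (g(f) = (-1 + f)/((2*f)) = (-1 + f)*(1/(2*f)) = (-1 + f)/(2*f))
B(h) = -5*h
B(g(15))/(-76270) = -5*(-1 + 15)/(2*15)/(-76270) = -5*14/(2*15)*(-1/76270) = -5*7/15*(-1/76270) = -7/3*(-1/76270) = 7/228810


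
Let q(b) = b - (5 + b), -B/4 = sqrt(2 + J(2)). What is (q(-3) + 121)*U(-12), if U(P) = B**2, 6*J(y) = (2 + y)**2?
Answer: 25984/3 ≈ 8661.3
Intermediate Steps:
J(y) = (2 + y)**2/6
B = -4*sqrt(42)/3 (B = -4*sqrt(2 + (2 + 2)**2/6) = -4*sqrt(2 + (1/6)*4**2) = -4*sqrt(2 + (1/6)*16) = -4*sqrt(2 + 8/3) = -4*sqrt(42)/3 ≈ -8.6410)
U(P) = 224/3 (U(P) = (-4*sqrt(42)/3)**2 = 224/3)
q(b) = -5 (q(b) = b + (-5 - b) = -5)
(q(-3) + 121)*U(-12) = (-5 + 121)*(224/3) = 116*(224/3) = 25984/3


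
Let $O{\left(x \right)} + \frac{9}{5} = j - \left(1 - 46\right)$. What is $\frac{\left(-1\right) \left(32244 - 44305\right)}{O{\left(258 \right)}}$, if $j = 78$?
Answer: $\frac{60305}{606} \approx 99.513$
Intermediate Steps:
$O{\left(x \right)} = \frac{606}{5}$ ($O{\left(x \right)} = - \frac{9}{5} + \left(78 - \left(1 - 46\right)\right) = - \frac{9}{5} + \left(78 - -45\right) = - \frac{9}{5} + \left(78 + 45\right) = - \frac{9}{5} + 123 = \frac{606}{5}$)
$\frac{\left(-1\right) \left(32244 - 44305\right)}{O{\left(258 \right)}} = \frac{\left(-1\right) \left(32244 - 44305\right)}{\frac{606}{5}} = \left(-1\right) \left(-12061\right) \frac{5}{606} = 12061 \cdot \frac{5}{606} = \frac{60305}{606}$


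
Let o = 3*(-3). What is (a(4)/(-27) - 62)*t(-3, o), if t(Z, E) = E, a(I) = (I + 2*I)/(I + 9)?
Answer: 7258/13 ≈ 558.31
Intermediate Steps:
a(I) = 3*I/(9 + I) (a(I) = (3*I)/(9 + I) = 3*I/(9 + I))
o = -9
(a(4)/(-27) - 62)*t(-3, o) = ((3*4/(9 + 4))/(-27) - 62)*(-9) = ((3*4/13)*(-1/27) - 62)*(-9) = ((3*4*(1/13))*(-1/27) - 62)*(-9) = ((12/13)*(-1/27) - 62)*(-9) = (-4/117 - 62)*(-9) = -7258/117*(-9) = 7258/13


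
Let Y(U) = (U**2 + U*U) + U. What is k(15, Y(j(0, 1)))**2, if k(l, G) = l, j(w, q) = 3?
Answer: 225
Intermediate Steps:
Y(U) = U + 2*U**2 (Y(U) = (U**2 + U**2) + U = 2*U**2 + U = U + 2*U**2)
k(15, Y(j(0, 1)))**2 = 15**2 = 225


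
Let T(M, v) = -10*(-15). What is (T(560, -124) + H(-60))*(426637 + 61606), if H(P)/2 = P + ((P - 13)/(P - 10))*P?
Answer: -46452834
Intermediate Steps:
T(M, v) = 150
H(P) = 2*P + 2*P*(-13 + P)/(-10 + P) (H(P) = 2*(P + ((P - 13)/(P - 10))*P) = 2*(P + ((-13 + P)/(-10 + P))*P) = 2*(P + P*(-13 + P)/(-10 + P)) = 2*P + 2*P*(-13 + P)/(-10 + P))
(T(560, -124) + H(-60))*(426637 + 61606) = (150 + 2*(-60)*(-23 + 2*(-60))/(-10 - 60))*(426637 + 61606) = (150 + 2*(-60)*(-23 - 120)/(-70))*488243 = (150 + 2*(-60)*(-1/70)*(-143))*488243 = (150 - 1716/7)*488243 = -666/7*488243 = -46452834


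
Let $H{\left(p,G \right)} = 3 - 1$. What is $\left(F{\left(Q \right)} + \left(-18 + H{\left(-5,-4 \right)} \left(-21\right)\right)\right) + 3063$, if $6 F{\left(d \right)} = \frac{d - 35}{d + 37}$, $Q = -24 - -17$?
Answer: $\frac{90083}{30} \approx 3002.8$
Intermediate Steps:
$Q = -7$ ($Q = -24 + 17 = -7$)
$F{\left(d \right)} = \frac{-35 + d}{6 \left(37 + d\right)}$ ($F{\left(d \right)} = \frac{\left(d - 35\right) \frac{1}{d + 37}}{6} = \frac{\left(-35 + d\right) \frac{1}{37 + d}}{6} = \frac{\frac{1}{37 + d} \left(-35 + d\right)}{6} = \frac{-35 + d}{6 \left(37 + d\right)}$)
$H{\left(p,G \right)} = 2$
$\left(F{\left(Q \right)} + \left(-18 + H{\left(-5,-4 \right)} \left(-21\right)\right)\right) + 3063 = \left(\frac{-35 - 7}{6 \left(37 - 7\right)} + \left(-18 + 2 \left(-21\right)\right)\right) + 3063 = \left(\frac{1}{6} \cdot \frac{1}{30} \left(-42\right) - 60\right) + 3063 = \left(- \frac{7}{30} - 60\right) + 3063 = - \frac{1807}{30} + 3063 = \frac{90083}{30}$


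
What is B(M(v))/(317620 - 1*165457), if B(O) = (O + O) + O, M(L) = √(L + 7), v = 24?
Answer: √31/50721 ≈ 0.00010977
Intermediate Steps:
M(L) = √(7 + L)
B(O) = 3*O (B(O) = 2*O + O = 3*O)
B(M(v))/(317620 - 1*165457) = (3*√(7 + 24))/(317620 - 1*165457) = (3*√31)/(317620 - 165457) = (3*√31)/152163 = (3*√31)*(1/152163) = √31/50721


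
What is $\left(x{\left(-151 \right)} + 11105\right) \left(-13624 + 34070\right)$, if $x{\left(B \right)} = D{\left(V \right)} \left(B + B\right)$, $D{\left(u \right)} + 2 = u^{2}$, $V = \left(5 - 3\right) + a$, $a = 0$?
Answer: $214703446$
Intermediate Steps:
$V = 2$ ($V = \left(5 - 3\right) + 0 = 2 + 0 = 2$)
$D{\left(u \right)} = -2 + u^{2}$
$x{\left(B \right)} = 4 B$ ($x{\left(B \right)} = \left(-2 + 2^{2}\right) \left(B + B\right) = \left(-2 + 4\right) 2 B = 2 \cdot 2 B = 4 B$)
$\left(x{\left(-151 \right)} + 11105\right) \left(-13624 + 34070\right) = \left(4 \left(-151\right) + 11105\right) \left(-13624 + 34070\right) = \left(-604 + 11105\right) 20446 = 10501 \cdot 20446 = 214703446$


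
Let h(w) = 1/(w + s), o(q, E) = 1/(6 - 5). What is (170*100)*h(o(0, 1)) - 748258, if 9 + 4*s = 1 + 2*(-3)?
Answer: -755058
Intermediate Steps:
s = -7/2 (s = -9/4 + (1 + 2*(-3))/4 = -9/4 + (1 - 6)/4 = -9/4 + (1/4)*(-5) = -9/4 - 5/4 = -7/2 ≈ -3.5000)
o(q, E) = 1 (o(q, E) = 1/1 = 1)
h(w) = 1/(-7/2 + w) (h(w) = 1/(w - 7/2) = 1/(-7/2 + w))
(170*100)*h(o(0, 1)) - 748258 = (170*100)*(2/(-7 + 2*1)) - 748258 = 17000*(2/(-7 + 2)) - 748258 = 17000*(2/(-5)) - 748258 = 17000*(2*(-1/5)) - 748258 = 17000*(-2/5) - 748258 = -6800 - 748258 = -755058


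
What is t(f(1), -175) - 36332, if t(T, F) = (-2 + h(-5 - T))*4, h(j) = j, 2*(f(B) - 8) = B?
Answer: -36394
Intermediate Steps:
f(B) = 8 + B/2
t(T, F) = -28 - 4*T (t(T, F) = (-2 + (-5 - T))*4 = (-7 - T)*4 = -28 - 4*T)
t(f(1), -175) - 36332 = (-28 - 4*(8 + (1/2)*1)) - 36332 = (-28 - 4*(8 + 1/2)) - 36332 = (-28 - 4*17/2) - 36332 = (-28 - 34) - 36332 = -62 - 36332 = -36394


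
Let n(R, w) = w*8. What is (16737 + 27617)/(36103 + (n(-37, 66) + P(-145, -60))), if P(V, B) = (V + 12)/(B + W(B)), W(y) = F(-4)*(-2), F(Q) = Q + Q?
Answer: 1951576/1611897 ≈ 1.2107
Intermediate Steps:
F(Q) = 2*Q
W(y) = 16 (W(y) = (2*(-4))*(-2) = -8*(-2) = 16)
n(R, w) = 8*w
P(V, B) = (12 + V)/(16 + B) (P(V, B) = (V + 12)/(B + 16) = (12 + V)/(16 + B))
(16737 + 27617)/(36103 + (n(-37, 66) + P(-145, -60))) = (16737 + 27617)/(36103 + (8*66 + (12 - 145)/(16 - 60))) = 44354/(36103 + (528 - 133/(-44))) = 44354/(36103 + (528 - 1/44*(-133))) = 44354/(36103 + (528 + 133/44)) = 44354/(36103 + 23365/44) = 44354/(1611897/44) = 44354*(44/1611897) = 1951576/1611897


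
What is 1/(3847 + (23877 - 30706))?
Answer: -1/2982 ≈ -0.00033535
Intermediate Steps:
1/(3847 + (23877 - 30706)) = 1/(3847 - 6829) = 1/(-2982) = -1/2982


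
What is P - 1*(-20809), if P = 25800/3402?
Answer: 11803003/567 ≈ 20817.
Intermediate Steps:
P = 4300/567 (P = 25800*(1/3402) = 4300/567 ≈ 7.5838)
P - 1*(-20809) = 4300/567 - 1*(-20809) = 4300/567 + 20809 = 11803003/567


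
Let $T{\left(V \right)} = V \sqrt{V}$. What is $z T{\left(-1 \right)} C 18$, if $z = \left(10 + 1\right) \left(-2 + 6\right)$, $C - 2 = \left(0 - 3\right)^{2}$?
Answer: $- 8712 i \approx - 8712.0 i$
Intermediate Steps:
$C = 11$ ($C = 2 + \left(0 - 3\right)^{2} = 2 + \left(-3\right)^{2} = 2 + 9 = 11$)
$T{\left(V \right)} = V^{\frac{3}{2}}$
$z = 44$ ($z = 11 \cdot 4 = 44$)
$z T{\left(-1 \right)} C 18 = 44 \left(-1\right)^{\frac{3}{2}} \cdot 11 \cdot 18 = 44 - i 11 \cdot 18 = 44 - 11 i 18 = 44 \left(- 198 i\right) = - 8712 i$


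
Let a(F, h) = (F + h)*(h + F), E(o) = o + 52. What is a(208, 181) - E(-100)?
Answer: 151369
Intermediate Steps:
E(o) = 52 + o
a(F, h) = (F + h)**2 (a(F, h) = (F + h)*(F + h) = (F + h)**2)
a(208, 181) - E(-100) = (208 + 181)**2 - (52 - 100) = 389**2 - 1*(-48) = 151321 + 48 = 151369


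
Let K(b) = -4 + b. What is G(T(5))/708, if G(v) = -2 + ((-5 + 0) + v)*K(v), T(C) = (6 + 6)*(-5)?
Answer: 693/118 ≈ 5.8729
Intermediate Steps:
T(C) = -60 (T(C) = 12*(-5) = -60)
G(v) = -2 + (-5 + v)*(-4 + v) (G(v) = -2 + ((-5 + 0) + v)*(-4 + v) = -2 + (-5 + v)*(-4 + v))
G(T(5))/708 = (18 + (-60)² - 9*(-60))/708 = (18 + 3600 + 540)*(1/708) = 4158*(1/708) = 693/118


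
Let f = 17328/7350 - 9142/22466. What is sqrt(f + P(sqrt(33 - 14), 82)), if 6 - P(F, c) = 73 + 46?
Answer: 2*I*sqrt(4291249183217)/393155 ≈ 10.538*I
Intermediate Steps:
P(F, c) = -113 (P(F, c) = 6 - (73 + 46) = 6 - 1*119 = 6 - 119 = -113)
f = 26841429/13760425 (f = 17328*(1/7350) - 9142*1/22466 = 2888/1225 - 4571/11233 = 26841429/13760425 ≈ 1.9506)
sqrt(f + P(sqrt(33 - 14), 82)) = sqrt(26841429/13760425 - 113) = sqrt(-1528086596/13760425) = 2*I*sqrt(4291249183217)/393155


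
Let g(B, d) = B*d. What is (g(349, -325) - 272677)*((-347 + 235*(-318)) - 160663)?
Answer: 91019685480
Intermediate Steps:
(g(349, -325) - 272677)*((-347 + 235*(-318)) - 160663) = (349*(-325) - 272677)*((-347 + 235*(-318)) - 160663) = (-113425 - 272677)*((-347 - 74730) - 160663) = -386102*(-75077 - 160663) = -386102*(-235740) = 91019685480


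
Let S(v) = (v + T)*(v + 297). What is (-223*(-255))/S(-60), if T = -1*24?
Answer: -18955/6636 ≈ -2.8564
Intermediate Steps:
T = -24
S(v) = (-24 + v)*(297 + v) (S(v) = (v - 24)*(v + 297) = (-24 + v)*(297 + v))
(-223*(-255))/S(-60) = (-223*(-255))/(-7128 + (-60)² + 273*(-60)) = 56865/(-7128 + 3600 - 16380) = 56865/(-19908) = 56865*(-1/19908) = -18955/6636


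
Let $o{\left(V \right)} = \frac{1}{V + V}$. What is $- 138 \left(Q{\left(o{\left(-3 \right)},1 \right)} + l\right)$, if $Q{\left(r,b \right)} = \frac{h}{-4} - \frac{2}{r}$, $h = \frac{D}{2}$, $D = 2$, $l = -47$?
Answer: $\frac{9729}{2} \approx 4864.5$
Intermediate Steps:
$h = 1$ ($h = \frac{2}{2} = 2 \cdot \frac{1}{2} = 1$)
$o{\left(V \right)} = \frac{1}{2 V}$
$Q{\left(r,b \right)} = - \frac{1}{4} - \frac{2}{r}$ ($Q{\left(r,b \right)} = 1 \frac{1}{-4} - \frac{2}{r} = 1 \left(- \frac{1}{4}\right) - \frac{2}{r} = - \frac{1}{4} - \frac{2}{r}$)
$- 138 \left(Q{\left(o{\left(-3 \right)},1 \right)} + l\right) = - 138 \left(\frac{-8 - \frac{1}{2 \left(-3\right)}}{4 \frac{1}{2 \left(-3\right)}} - 47\right) = - 138 \left(\frac{-8 - \frac{1}{2} \left(- \frac{1}{3}\right)}{4 \cdot \frac{1}{2} \left(- \frac{1}{3}\right)} - 47\right) = - 138 \left(\frac{-8 - - \frac{1}{6}}{4 \left(- \frac{1}{6}\right)} - 47\right) = - 138 \left(\frac{1}{4} \left(-6\right) \left(-8 + \frac{1}{6}\right) - 47\right) = - 138 \left(\frac{1}{4} \left(-6\right) \left(- \frac{47}{6}\right) - 47\right) = - 138 \left(\frac{47}{4} - 47\right) = \left(-138\right) \left(- \frac{141}{4}\right) = \frac{9729}{2}$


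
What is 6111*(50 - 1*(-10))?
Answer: 366660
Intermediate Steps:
6111*(50 - 1*(-10)) = 6111*(50 + 10) = 6111*60 = 366660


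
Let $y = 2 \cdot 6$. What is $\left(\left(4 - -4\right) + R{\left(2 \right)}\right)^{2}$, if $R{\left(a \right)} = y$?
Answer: $400$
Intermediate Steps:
$y = 12$
$R{\left(a \right)} = 12$
$\left(\left(4 - -4\right) + R{\left(2 \right)}\right)^{2} = \left(\left(4 - -4\right) + 12\right)^{2} = \left(\left(4 + 4\right) + 12\right)^{2} = \left(8 + 12\right)^{2} = 20^{2} = 400$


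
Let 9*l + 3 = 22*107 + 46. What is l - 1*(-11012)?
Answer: 33835/3 ≈ 11278.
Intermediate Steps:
l = 799/3 (l = -⅓ + (22*107 + 46)/9 = -⅓ + (2354 + 46)/9 = -⅓ + (⅑)*2400 = -⅓ + 800/3 = 799/3 ≈ 266.33)
l - 1*(-11012) = 799/3 - 1*(-11012) = 799/3 + 11012 = 33835/3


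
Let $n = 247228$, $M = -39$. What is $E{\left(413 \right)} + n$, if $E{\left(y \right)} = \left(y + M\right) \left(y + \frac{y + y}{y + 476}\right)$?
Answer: $\frac{51058762}{127} \approx 4.0204 \cdot 10^{5}$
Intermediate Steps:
$E{\left(y \right)} = \left(-39 + y\right) \left(y + \frac{2 y}{476 + y}\right)$ ($E{\left(y \right)} = \left(y - 39\right) \left(y + \frac{y + y}{y + 476}\right) = \left(-39 + y\right) \left(y + \frac{2 y}{476 + y}\right)$)
$E{\left(413 \right)} + n = \frac{413 \left(-18642 + 413^{2} + 439 \cdot 413\right)}{476 + 413} + 247228 = \frac{413 \left(-18642 + 170569 + 181307\right)}{889} + 247228 = 413 \cdot \frac{1}{889} \cdot 333234 + 247228 = \frac{19660806}{127} + 247228 = \frac{51058762}{127}$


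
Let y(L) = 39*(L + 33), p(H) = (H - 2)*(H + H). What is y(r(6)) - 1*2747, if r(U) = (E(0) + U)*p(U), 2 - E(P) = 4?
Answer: 6028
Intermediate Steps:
E(P) = -2 (E(P) = 2 - 1*4 = 2 - 4 = -2)
p(H) = 2*H*(-2 + H) (p(H) = (-2 + H)*(2*H) = 2*H*(-2 + H))
r(U) = 2*U*(-2 + U)² (r(U) = (-2 + U)*(2*U*(-2 + U)) = 2*U*(-2 + U)²)
y(L) = 1287 + 39*L (y(L) = 39*(33 + L) = 1287 + 39*L)
y(r(6)) - 1*2747 = (1287 + 39*(2*6*(-2 + 6)²)) - 1*2747 = (1287 + 39*(2*6*4²)) - 2747 = (1287 + 39*(2*6*16)) - 2747 = (1287 + 39*192) - 2747 = (1287 + 7488) - 2747 = 8775 - 2747 = 6028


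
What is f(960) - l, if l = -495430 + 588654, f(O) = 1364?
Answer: -91860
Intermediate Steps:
l = 93224
f(960) - l = 1364 - 1*93224 = 1364 - 93224 = -91860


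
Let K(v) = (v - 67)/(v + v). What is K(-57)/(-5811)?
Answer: -62/331227 ≈ -0.00018718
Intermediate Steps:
K(v) = (-67 + v)/(2*v) (K(v) = (-67 + v)/((2*v)) = (-67 + v)*(1/(2*v)) = (-67 + v)/(2*v))
K(-57)/(-5811) = ((½)*(-67 - 57)/(-57))/(-5811) = ((½)*(-1/57)*(-124))*(-1/5811) = (62/57)*(-1/5811) = -62/331227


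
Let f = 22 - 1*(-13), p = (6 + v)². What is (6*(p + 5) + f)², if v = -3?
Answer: 14161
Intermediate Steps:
p = 9 (p = (6 - 3)² = 3² = 9)
f = 35 (f = 22 + 13 = 35)
(6*(p + 5) + f)² = (6*(9 + 5) + 35)² = (6*14 + 35)² = (84 + 35)² = 119² = 14161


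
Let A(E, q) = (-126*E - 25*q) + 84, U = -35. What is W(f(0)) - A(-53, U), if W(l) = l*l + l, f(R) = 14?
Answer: -7427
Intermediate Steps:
A(E, q) = 84 - 126*E - 25*q
W(l) = l + l² (W(l) = l² + l = l + l²)
W(f(0)) - A(-53, U) = 14*(1 + 14) - (84 - 126*(-53) - 25*(-35)) = 14*15 - (84 + 6678 + 875) = 210 - 1*7637 = 210 - 7637 = -7427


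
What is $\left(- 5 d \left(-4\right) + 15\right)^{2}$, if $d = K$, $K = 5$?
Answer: $13225$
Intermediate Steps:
$d = 5$
$\left(- 5 d \left(-4\right) + 15\right)^{2} = \left(\left(-5\right) 5 \left(-4\right) + 15\right)^{2} = \left(\left(-25\right) \left(-4\right) + 15\right)^{2} = \left(100 + 15\right)^{2} = 115^{2} = 13225$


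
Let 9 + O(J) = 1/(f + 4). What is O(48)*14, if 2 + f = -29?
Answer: -3416/27 ≈ -126.52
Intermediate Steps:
f = -31 (f = -2 - 29 = -31)
O(J) = -244/27 (O(J) = -9 + 1/(-31 + 4) = -9 + 1/(-27) = -9 - 1/27 = -244/27)
O(48)*14 = -244/27*14 = -3416/27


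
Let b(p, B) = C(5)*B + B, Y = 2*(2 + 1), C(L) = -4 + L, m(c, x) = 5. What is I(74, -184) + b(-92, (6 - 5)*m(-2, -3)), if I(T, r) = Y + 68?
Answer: 84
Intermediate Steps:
Y = 6 (Y = 2*3 = 6)
b(p, B) = 2*B (b(p, B) = (-4 + 5)*B + B = 1*B + B = B + B = 2*B)
I(T, r) = 74 (I(T, r) = 6 + 68 = 74)
I(74, -184) + b(-92, (6 - 5)*m(-2, -3)) = 74 + 2*((6 - 5)*5) = 74 + 2*(1*5) = 74 + 2*5 = 74 + 10 = 84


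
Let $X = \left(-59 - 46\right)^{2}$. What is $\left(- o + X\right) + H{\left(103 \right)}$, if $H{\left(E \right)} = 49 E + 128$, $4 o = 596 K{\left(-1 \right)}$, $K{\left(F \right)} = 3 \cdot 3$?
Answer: $14859$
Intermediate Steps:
$K{\left(F \right)} = 9$
$o = 1341$ ($o = \frac{596 \cdot 9}{4} = \frac{1}{4} \cdot 5364 = 1341$)
$H{\left(E \right)} = 128 + 49 E$
$X = 11025$ ($X = \left(-105\right)^{2} = 11025$)
$\left(- o + X\right) + H{\left(103 \right)} = \left(\left(-1\right) 1341 + 11025\right) + \left(128 + 49 \cdot 103\right) = \left(-1341 + 11025\right) + \left(128 + 5047\right) = 9684 + 5175 = 14859$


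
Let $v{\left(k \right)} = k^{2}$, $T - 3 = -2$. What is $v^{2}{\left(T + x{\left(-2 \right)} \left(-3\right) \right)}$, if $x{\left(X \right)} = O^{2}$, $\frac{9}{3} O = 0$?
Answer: $1$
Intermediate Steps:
$T = 1$ ($T = 3 - 2 = 1$)
$O = 0$ ($O = \frac{1}{3} \cdot 0 = 0$)
$x{\left(X \right)} = 0$ ($x{\left(X \right)} = 0^{2} = 0$)
$v^{2}{\left(T + x{\left(-2 \right)} \left(-3\right) \right)} = \left(\left(1 + 0 \left(-3\right)\right)^{2}\right)^{2} = \left(\left(1 + 0\right)^{2}\right)^{2} = \left(1^{2}\right)^{2} = 1^{2} = 1$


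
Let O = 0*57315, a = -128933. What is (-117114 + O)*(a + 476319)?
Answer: -40683764004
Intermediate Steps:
O = 0
(-117114 + O)*(a + 476319) = (-117114 + 0)*(-128933 + 476319) = -117114*347386 = -40683764004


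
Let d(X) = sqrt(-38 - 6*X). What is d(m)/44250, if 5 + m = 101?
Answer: I*sqrt(614)/44250 ≈ 0.00055998*I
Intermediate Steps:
m = 96 (m = -5 + 101 = 96)
d(m)/44250 = sqrt(-38 - 6*96)/44250 = sqrt(-38 - 576)*(1/44250) = sqrt(-614)*(1/44250) = (I*sqrt(614))*(1/44250) = I*sqrt(614)/44250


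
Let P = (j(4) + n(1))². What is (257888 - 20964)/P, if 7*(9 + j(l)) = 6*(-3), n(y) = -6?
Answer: 11609276/15129 ≈ 767.35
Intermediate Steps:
j(l) = -81/7 (j(l) = -9 + (6*(-3))/7 = -9 + (⅐)*(-18) = -9 - 18/7 = -81/7)
P = 15129/49 (P = (-81/7 - 6)² = (-123/7)² = 15129/49 ≈ 308.75)
(257888 - 20964)/P = (257888 - 20964)/(15129/49) = 236924*(49/15129) = 11609276/15129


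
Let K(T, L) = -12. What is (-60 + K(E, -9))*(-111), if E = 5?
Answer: 7992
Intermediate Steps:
(-60 + K(E, -9))*(-111) = (-60 - 12)*(-111) = -72*(-111) = 7992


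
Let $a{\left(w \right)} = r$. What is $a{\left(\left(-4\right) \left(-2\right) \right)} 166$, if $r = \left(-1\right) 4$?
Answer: $-664$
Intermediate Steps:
$r = -4$
$a{\left(w \right)} = -4$
$a{\left(\left(-4\right) \left(-2\right) \right)} 166 = \left(-4\right) 166 = -664$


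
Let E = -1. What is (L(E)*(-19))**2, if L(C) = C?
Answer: 361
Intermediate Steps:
(L(E)*(-19))**2 = (-1*(-19))**2 = 19**2 = 361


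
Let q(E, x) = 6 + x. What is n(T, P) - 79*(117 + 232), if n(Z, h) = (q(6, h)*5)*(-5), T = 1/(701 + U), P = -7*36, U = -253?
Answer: -21421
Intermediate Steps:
P = -252
T = 1/448 (T = 1/(701 - 253) = 1/448 ≈ 0.0022321)
n(Z, h) = -150 - 25*h (n(Z, h) = ((6 + h)*5)*(-5) = (30 + 5*h)*(-5) = -150 - 25*h)
n(T, P) - 79*(117 + 232) = (-150 - 25*(-252)) - 79*(117 + 232) = (-150 + 6300) - 79*349 = 6150 - 27571 = -21421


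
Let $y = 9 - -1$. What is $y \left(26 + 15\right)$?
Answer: $410$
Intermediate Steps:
$y = 10$ ($y = 9 + 1 = 10$)
$y \left(26 + 15\right) = 10 \left(26 + 15\right) = 10 \cdot 41 = 410$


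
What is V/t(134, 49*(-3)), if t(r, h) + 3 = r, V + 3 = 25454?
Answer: 25451/131 ≈ 194.28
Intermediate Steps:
V = 25451 (V = -3 + 25454 = 25451)
t(r, h) = -3 + r
V/t(134, 49*(-3)) = 25451/(-3 + 134) = 25451/131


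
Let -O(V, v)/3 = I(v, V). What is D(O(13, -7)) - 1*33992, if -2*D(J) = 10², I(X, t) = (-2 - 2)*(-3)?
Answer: -34042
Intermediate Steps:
I(X, t) = 12 (I(X, t) = -4*(-3) = 12)
O(V, v) = -36 (O(V, v) = -3*12 = -36)
D(J) = -50 (D(J) = -½*10² = -½*100 = -50)
D(O(13, -7)) - 1*33992 = -50 - 1*33992 = -50 - 33992 = -34042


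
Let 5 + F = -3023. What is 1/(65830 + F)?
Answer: 1/62802 ≈ 1.5923e-5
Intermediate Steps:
F = -3028 (F = -5 - 3023 = -3028)
1/(65830 + F) = 1/(65830 - 3028) = 1/62802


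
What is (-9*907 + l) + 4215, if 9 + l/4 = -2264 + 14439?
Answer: 44716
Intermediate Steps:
l = 48664 (l = -36 + 4*(-2264 + 14439) = -36 + 4*12175 = -36 + 48700 = 48664)
(-9*907 + l) + 4215 = (-9*907 + 48664) + 4215 = (-8163 + 48664) + 4215 = 40501 + 4215 = 44716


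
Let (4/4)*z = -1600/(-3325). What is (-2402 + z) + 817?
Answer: -210741/133 ≈ -1584.5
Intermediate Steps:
z = 64/133 (z = -1600/(-3325) = -1600*(-1/3325) = 64/133 ≈ 0.48120)
(-2402 + z) + 817 = (-2402 + 64/133) + 817 = -319402/133 + 817 = -210741/133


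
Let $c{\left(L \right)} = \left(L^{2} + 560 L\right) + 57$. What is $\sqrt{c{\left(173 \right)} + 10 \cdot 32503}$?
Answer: $2 \sqrt{112974} \approx 672.23$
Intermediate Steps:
$c{\left(L \right)} = 57 + L^{2} + 560 L$
$\sqrt{c{\left(173 \right)} + 10 \cdot 32503} = \sqrt{\left(57 + 173^{2} + 560 \cdot 173\right) + 10 \cdot 32503} = \sqrt{\left(57 + 29929 + 96880\right) + 325030} = \sqrt{126866 + 325030} = \sqrt{451896} = 2 \sqrt{112974}$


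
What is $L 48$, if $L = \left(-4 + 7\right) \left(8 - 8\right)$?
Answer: $0$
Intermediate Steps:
$L = 0$ ($L = 3 \cdot 0 = 0$)
$L 48 = 0 \cdot 48 = 0$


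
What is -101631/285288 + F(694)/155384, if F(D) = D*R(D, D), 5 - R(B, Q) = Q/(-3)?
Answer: 3874971889/5541148824 ≈ 0.69931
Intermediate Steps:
R(B, Q) = 5 + Q/3 (R(B, Q) = 5 - Q/(-3) = 5 - Q*(-1)/3 = 5 - (-1)*Q/3 = 5 + Q/3)
F(D) = D*(5 + D/3)
-101631/285288 + F(694)/155384 = -101631/285288 + ((⅓)*694*(15 + 694))/155384 = -101631*1/285288 + ((⅓)*694*709)*(1/155384) = -33877/95096 + (492046/3)*(1/155384) = -33877/95096 + 246023/233076 = 3874971889/5541148824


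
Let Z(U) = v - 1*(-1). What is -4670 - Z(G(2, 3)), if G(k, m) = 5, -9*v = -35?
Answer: -42074/9 ≈ -4674.9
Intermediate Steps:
v = 35/9 (v = -⅑*(-35) = 35/9 ≈ 3.8889)
Z(U) = 44/9 (Z(U) = 35/9 - 1*(-1) = 35/9 + 1 = 44/9)
-4670 - Z(G(2, 3)) = -4670 - 1*44/9 = -4670 - 44/9 = -42074/9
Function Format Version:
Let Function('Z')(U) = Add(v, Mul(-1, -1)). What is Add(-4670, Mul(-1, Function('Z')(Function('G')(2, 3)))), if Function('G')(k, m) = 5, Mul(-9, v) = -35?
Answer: Rational(-42074, 9) ≈ -4674.9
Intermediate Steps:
v = Rational(35, 9) (v = Mul(Rational(-1, 9), -35) = Rational(35, 9) ≈ 3.8889)
Function('Z')(U) = Rational(44, 9) (Function('Z')(U) = Add(Rational(35, 9), Mul(-1, -1)) = Add(Rational(35, 9), 1) = Rational(44, 9))
Add(-4670, Mul(-1, Function('Z')(Function('G')(2, 3)))) = Add(-4670, Mul(-1, Rational(44, 9))) = Add(-4670, Rational(-44, 9)) = Rational(-42074, 9)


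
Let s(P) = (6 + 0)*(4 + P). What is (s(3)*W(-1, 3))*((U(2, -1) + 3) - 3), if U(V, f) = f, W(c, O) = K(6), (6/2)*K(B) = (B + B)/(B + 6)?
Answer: -14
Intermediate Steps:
K(B) = 2*B/(3*(6 + B)) (K(B) = ((B + B)/(B + 6))/3 = ((2*B)/(6 + B))/3 = (2*B/(6 + B))/3 = 2*B/(3*(6 + B)))
W(c, O) = ⅓ (W(c, O) = (⅔)*6/(6 + 6) = (⅔)*6/12 = (⅔)*6*(1/12) = ⅓)
s(P) = 24 + 6*P (s(P) = 6*(4 + P) = 24 + 6*P)
(s(3)*W(-1, 3))*((U(2, -1) + 3) - 3) = ((24 + 6*3)*(⅓))*((-1 + 3) - 3) = ((24 + 18)*(⅓))*(2 - 3) = (42*(⅓))*(-1) = 14*(-1) = -14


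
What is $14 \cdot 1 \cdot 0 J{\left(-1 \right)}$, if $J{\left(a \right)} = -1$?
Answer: $0$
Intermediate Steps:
$14 \cdot 1 \cdot 0 J{\left(-1 \right)} = 14 \cdot 1 \cdot 0 \left(-1\right) = 14 \cdot 0 \left(-1\right) = 0 \left(-1\right) = 0$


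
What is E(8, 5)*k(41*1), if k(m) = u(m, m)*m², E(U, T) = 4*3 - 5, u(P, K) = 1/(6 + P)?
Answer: 11767/47 ≈ 250.36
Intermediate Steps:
E(U, T) = 7 (E(U, T) = 12 - 5 = 7)
k(m) = m²/(6 + m)
E(8, 5)*k(41*1) = 7*((41*1)²/(6 + 41*1)) = 7*(41²/(6 + 41)) = 7*(1681/47) = 11767/47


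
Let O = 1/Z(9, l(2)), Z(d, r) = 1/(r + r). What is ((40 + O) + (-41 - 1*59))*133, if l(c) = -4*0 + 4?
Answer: -6916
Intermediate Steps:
l(c) = 4 (l(c) = 0 + 4 = 4)
Z(d, r) = 1/(2*r)
O = 8 (O = 1/((½)/4) = 1/((½)*(¼)) = 1/(⅛) = 8)
((40 + O) + (-41 - 1*59))*133 = ((40 + 8) + (-41 - 1*59))*133 = (48 + (-41 - 59))*133 = (48 - 100)*133 = -52*133 = -6916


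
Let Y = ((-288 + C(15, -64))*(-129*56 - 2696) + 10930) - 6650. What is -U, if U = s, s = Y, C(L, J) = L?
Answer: -2712440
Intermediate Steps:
Y = 2712440 (Y = ((-288 + 15)*(-129*56 - 2696) + 10930) - 6650 = (-273*(-7224 - 2696) + 10930) - 6650 = (-273*(-9920) + 10930) - 6650 = (2708160 + 10930) - 6650 = 2719090 - 6650 = 2712440)
s = 2712440
U = 2712440
-U = -1*2712440 = -2712440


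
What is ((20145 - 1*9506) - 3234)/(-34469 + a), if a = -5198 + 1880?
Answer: -7405/37787 ≈ -0.19597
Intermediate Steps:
a = -3318
((20145 - 1*9506) - 3234)/(-34469 + a) = ((20145 - 1*9506) - 3234)/(-34469 - 3318) = ((20145 - 9506) - 3234)/(-37787) = (10639 - 3234)*(-1/37787) = 7405*(-1/37787) = -7405/37787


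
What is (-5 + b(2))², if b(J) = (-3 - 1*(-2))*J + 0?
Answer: 49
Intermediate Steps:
b(J) = -J (b(J) = (-3 + 2)*J + 0 = -J + 0 = -J)
(-5 + b(2))² = (-5 - 1*2)² = (-5 - 2)² = (-7)² = 49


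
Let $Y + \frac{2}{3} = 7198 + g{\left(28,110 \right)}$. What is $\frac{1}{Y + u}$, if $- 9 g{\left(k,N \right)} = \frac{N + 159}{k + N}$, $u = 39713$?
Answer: $\frac{1242}{58262365} \approx 2.1317 \cdot 10^{-5}$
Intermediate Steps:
$g{\left(k,N \right)} = - \frac{159 + N}{9 \left(N + k\right)}$ ($g{\left(k,N \right)} = - \frac{\left(N + 159\right) \frac{1}{k + N}}{9} = - \frac{\left(159 + N\right) \frac{1}{N + k}}{9} = - \frac{\frac{1}{N + k} \left(159 + N\right)}{9} = - \frac{159 + N}{9 \left(N + k\right)}$)
$Y = \frac{8938819}{1242}$ ($Y = - \frac{2}{3} + \left(7198 + \frac{-159 - 110}{9 \left(110 + 28\right)}\right) = - \frac{2}{3} + \left(7198 + \frac{-159 - 110}{9 \cdot 138}\right) = - \frac{2}{3} + \left(7198 + \frac{1}{9} \cdot \frac{1}{138} \left(-269\right)\right) = - \frac{2}{3} + \left(7198 - \frac{269}{1242}\right) = - \frac{2}{3} + \frac{8939647}{1242} = \frac{8938819}{1242} \approx 7197.1$)
$\frac{1}{Y + u} = \frac{1}{\frac{8938819}{1242} + 39713} = \frac{1}{\frac{58262365}{1242}} = \frac{1242}{58262365}$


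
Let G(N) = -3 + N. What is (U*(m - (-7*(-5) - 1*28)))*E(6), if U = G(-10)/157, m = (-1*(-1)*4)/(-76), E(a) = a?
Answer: 10452/2983 ≈ 3.5039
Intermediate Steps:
m = -1/19 (m = (1*4)*(-1/76) = 4*(-1/76) = -1/19 ≈ -0.052632)
U = -13/157 (U = (-3 - 10)/157 = -13*1/157 = -13/157 ≈ -0.082803)
(U*(m - (-7*(-5) - 1*28)))*E(6) = -13*(-1/19 - (-7*(-5) - 1*28))/157*6 = -13*(-1/19 - (35 - 28))/157*6 = -13*(-1/19 - 1*7)/157*6 = -13*(-1/19 - 7)/157*6 = -13/157*(-134/19)*6 = (1742/2983)*6 = 10452/2983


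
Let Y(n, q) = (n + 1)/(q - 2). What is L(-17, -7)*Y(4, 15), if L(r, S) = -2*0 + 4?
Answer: 20/13 ≈ 1.5385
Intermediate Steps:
Y(n, q) = (1 + n)/(-2 + q)
L(r, S) = 4 (L(r, S) = 0 + 4 = 4)
L(-17, -7)*Y(4, 15) = 4*((1 + 4)/(-2 + 15)) = 4*(5/13) = 20/13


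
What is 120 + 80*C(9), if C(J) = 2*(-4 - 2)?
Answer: -840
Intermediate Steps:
C(J) = -12 (C(J) = 2*(-6) = -12)
120 + 80*C(9) = 120 + 80*(-12) = 120 - 960 = -840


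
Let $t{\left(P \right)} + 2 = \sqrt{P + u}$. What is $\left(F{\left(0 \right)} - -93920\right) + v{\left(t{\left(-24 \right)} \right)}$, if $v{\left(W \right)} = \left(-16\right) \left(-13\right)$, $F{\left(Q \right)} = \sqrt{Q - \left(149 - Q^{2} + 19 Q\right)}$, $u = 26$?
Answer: $94128 + i \sqrt{149} \approx 94128.0 + 12.207 i$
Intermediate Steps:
$t{\left(P \right)} = -2 + \sqrt{26 + P}$ ($t{\left(P \right)} = -2 + \sqrt{P + 26} = -2 + \sqrt{26 + P}$)
$F{\left(Q \right)} = \sqrt{-149 + Q^{2} - 18 Q}$ ($F{\left(Q \right)} = \sqrt{Q - \left(149 - Q^{2} + 19 Q\right)} = \sqrt{-149 + Q^{2} - 18 Q}$)
$v{\left(W \right)} = 208$
$\left(F{\left(0 \right)} - -93920\right) + v{\left(t{\left(-24 \right)} \right)} = \left(\sqrt{-149 + 0^{2} - 0} - -93920\right) + 208 = \left(\sqrt{-149 + 0 + 0} + 93920\right) + 208 = \left(\sqrt{-149} + 93920\right) + 208 = \left(i \sqrt{149} + 93920\right) + 208 = \left(93920 + i \sqrt{149}\right) + 208 = 94128 + i \sqrt{149}$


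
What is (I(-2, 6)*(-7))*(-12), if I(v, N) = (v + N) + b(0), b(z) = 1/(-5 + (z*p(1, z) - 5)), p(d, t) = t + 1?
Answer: 1638/5 ≈ 327.60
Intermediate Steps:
p(d, t) = 1 + t
b(z) = 1/(-10 + z*(1 + z)) (b(z) = 1/(-5 + (z*(1 + z) - 5)) = 1/(-5 + (-5 + z*(1 + z))) = 1/(-10 + z*(1 + z)))
I(v, N) = -1/10 + N + v (I(v, N) = (v + N) + 1/(-10 + 0*(1 + 0)) = (N + v) + 1/(-10 + 0*1) = (N + v) + 1/(-10 + 0) = (N + v) + 1/(-10) = (N + v) - 1/10 = -1/10 + N + v)
(I(-2, 6)*(-7))*(-12) = ((-1/10 + 6 - 2)*(-7))*(-12) = ((39/10)*(-7))*(-12) = -273/10*(-12) = 1638/5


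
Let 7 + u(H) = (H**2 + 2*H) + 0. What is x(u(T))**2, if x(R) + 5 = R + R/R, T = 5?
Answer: 576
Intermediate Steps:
u(H) = -7 + H**2 + 2*H (u(H) = -7 + ((H**2 + 2*H) + 0) = -7 + (H**2 + 2*H) = -7 + H**2 + 2*H)
x(R) = -4 + R (x(R) = -5 + (R + R/R) = -5 + (R + 1) = -5 + (1 + R) = -4 + R)
x(u(T))**2 = (-4 + (-7 + 5**2 + 2*5))**2 = (-4 + (-7 + 25 + 10))**2 = (-4 + 28)**2 = 24**2 = 576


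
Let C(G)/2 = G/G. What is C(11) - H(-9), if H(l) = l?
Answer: 11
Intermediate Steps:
C(G) = 2 (C(G) = 2*(G/G) = 2*1 = 2)
C(11) - H(-9) = 2 - 1*(-9) = 2 + 9 = 11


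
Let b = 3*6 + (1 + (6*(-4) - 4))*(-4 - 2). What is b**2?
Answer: 32400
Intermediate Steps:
b = 180 (b = 18 + (1 + (-24 - 4))*(-6) = 18 + (1 - 28)*(-6) = 18 - 27*(-6) = 18 + 162 = 180)
b**2 = 180**2 = 32400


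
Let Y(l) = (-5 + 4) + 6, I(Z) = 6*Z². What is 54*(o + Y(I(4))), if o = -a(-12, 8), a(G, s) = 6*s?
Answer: -2322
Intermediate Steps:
o = -48 (o = -6*8 = -1*48 = -48)
Y(l) = 5 (Y(l) = -1 + 6 = 5)
54*(o + Y(I(4))) = 54*(-48 + 5) = 54*(-43) = -2322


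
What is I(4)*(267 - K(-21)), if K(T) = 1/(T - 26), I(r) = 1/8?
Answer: 6275/188 ≈ 33.378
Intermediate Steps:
I(r) = 1/8
K(T) = 1/(-26 + T)
I(4)*(267 - K(-21)) = (267 - 1/(-26 - 21))/8 = (267 - 1/(-47))/8 = (267 - 1*(-1/47))/8 = (267 + 1/47)/8 = (1/8)*(12550/47) = 6275/188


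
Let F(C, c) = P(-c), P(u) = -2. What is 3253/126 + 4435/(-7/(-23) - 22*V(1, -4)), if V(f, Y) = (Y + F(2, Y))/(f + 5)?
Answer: 1613491/7182 ≈ 224.66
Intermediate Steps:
F(C, c) = -2
V(f, Y) = (-2 + Y)/(5 + f) (V(f, Y) = (Y - 2)/(f + 5) = (-2 + Y)/(5 + f))
3253/126 + 4435/(-7/(-23) - 22*V(1, -4)) = 3253/126 + 4435/(-7/(-23) - 22*(-2 - 4)/(5 + 1)) = 3253*(1/126) + 4435/(-7*(-1/23) - 22*(-6)/6) = 3253/126 + 4435/(7/23 - 11*(-6)/3) = 3253/126 + 4435/(7/23 - 22*(-1)) = 3253/126 + 4435/(7/23 + 22) = 3253/126 + 4435/(513/23) = 3253/126 + 4435*(23/513) = 3253/126 + 102005/513 = 1613491/7182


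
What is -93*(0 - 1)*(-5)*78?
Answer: -36270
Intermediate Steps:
-93*(0 - 1)*(-5)*78 = -(-93)*(-5)*78 = -93*5*78 = -465*78 = -36270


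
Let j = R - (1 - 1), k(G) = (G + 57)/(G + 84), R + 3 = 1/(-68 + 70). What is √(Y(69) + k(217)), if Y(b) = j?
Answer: I*√576114/602 ≈ 1.2608*I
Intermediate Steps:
R = -5/2 (R = -3 + 1/(-68 + 70) = -3 + 1/2 = -3 + ½ = -5/2 ≈ -2.5000)
k(G) = (57 + G)/(84 + G)
j = -5/2 (j = -5/2 - (1 - 1) = -5/2 - 1*0 = -5/2 + 0 = -5/2 ≈ -2.5000)
Y(b) = -5/2
√(Y(69) + k(217)) = √(-5/2 + (57 + 217)/(84 + 217)) = √(-5/2 + 274/301) = √(-957/602) = I*√576114/602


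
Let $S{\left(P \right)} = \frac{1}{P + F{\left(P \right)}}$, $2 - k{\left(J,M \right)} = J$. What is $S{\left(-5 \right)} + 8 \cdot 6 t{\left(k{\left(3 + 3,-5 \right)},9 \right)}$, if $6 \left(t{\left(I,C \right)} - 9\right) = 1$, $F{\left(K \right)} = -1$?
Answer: $\frac{2639}{6} \approx 439.83$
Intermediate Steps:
$k{\left(J,M \right)} = 2 - J$
$t{\left(I,C \right)} = \frac{55}{6}$ ($t{\left(I,C \right)} = 9 + \frac{1}{6} \cdot 1 = 9 + \frac{1}{6} = \frac{55}{6}$)
$S{\left(P \right)} = \frac{1}{-1 + P}$ ($S{\left(P \right)} = \frac{1}{P - 1} = \frac{1}{-1 + P}$)
$S{\left(-5 \right)} + 8 \cdot 6 t{\left(k{\left(3 + 3,-5 \right)},9 \right)} = \frac{1}{-1 - 5} + 8 \cdot 6 \cdot \frac{55}{6} = \frac{1}{-6} + 48 \cdot \frac{55}{6} = - \frac{1}{6} + 440 = \frac{2639}{6}$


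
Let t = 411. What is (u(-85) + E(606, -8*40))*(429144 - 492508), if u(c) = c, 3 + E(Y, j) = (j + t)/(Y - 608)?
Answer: 8459094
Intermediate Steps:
E(Y, j) = -3 + (411 + j)/(-608 + Y) (E(Y, j) = -3 + (j + 411)/(Y - 608) = -3 + (411 + j)/(-608 + Y))
(u(-85) + E(606, -8*40))*(429144 - 492508) = (-85 + (2235 - 8*40 - 3*606)/(-608 + 606))*(429144 - 492508) = (-85 + (2235 - 320 - 1818)/(-2))*(-63364) = (-85 - 1/2*97)*(-63364) = (-85 - 97/2)*(-63364) = -267/2*(-63364) = 8459094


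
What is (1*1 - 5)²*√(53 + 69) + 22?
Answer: 22 + 16*√122 ≈ 198.73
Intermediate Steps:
(1*1 - 5)²*√(53 + 69) + 22 = (1 - 5)²*√122 + 22 = (-4)²*√122 + 22 = 16*√122 + 22 = 22 + 16*√122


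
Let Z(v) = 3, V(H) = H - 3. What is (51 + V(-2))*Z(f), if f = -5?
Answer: 138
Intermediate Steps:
V(H) = -3 + H
(51 + V(-2))*Z(f) = (51 + (-3 - 2))*3 = (51 - 5)*3 = 46*3 = 138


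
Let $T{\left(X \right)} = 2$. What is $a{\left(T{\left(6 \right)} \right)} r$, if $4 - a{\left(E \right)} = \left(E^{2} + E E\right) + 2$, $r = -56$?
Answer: $336$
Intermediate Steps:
$a{\left(E \right)} = 2 - 2 E^{2}$ ($a{\left(E \right)} = 4 - \left(\left(E^{2} + E E\right) + 2\right) = 4 - \left(\left(E^{2} + E^{2}\right) + 2\right) = 4 - \left(2 E^{2} + 2\right) = 4 - \left(2 + 2 E^{2}\right) = 2 - 2 E^{2}$)
$a{\left(T{\left(6 \right)} \right)} r = \left(2 - 2 \cdot 2^{2}\right) \left(-56\right) = \left(2 - 8\right) \left(-56\right) = \left(-6\right) \left(-56\right) = 336$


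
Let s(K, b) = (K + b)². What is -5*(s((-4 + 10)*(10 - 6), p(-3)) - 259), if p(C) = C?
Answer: -910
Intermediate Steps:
-5*(s((-4 + 10)*(10 - 6), p(-3)) - 259) = -5*(((-4 + 10)*(10 - 6) - 3)² - 259) = -5*((6*4 - 3)² - 259) = -5*((24 - 3)² - 259) = -5*(21² - 259) = -5*(441 - 259) = -5*182 = -910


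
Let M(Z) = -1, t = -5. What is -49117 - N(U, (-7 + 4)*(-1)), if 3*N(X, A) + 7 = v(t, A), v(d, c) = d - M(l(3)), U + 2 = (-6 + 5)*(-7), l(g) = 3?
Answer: -147340/3 ≈ -49113.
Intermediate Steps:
U = 5 (U = -2 + (-6 + 5)*(-7) = -2 - 1*(-7) = -2 + 7 = 5)
v(d, c) = 1 + d (v(d, c) = d - 1*(-1) = d + 1 = 1 + d)
N(X, A) = -11/3 (N(X, A) = -7/3 + (1 - 5)/3 = -7/3 + (⅓)*(-4) = -7/3 - 4/3 = -11/3)
-49117 - N(U, (-7 + 4)*(-1)) = -49117 - 1*(-11/3) = -49117 + 11/3 = -147340/3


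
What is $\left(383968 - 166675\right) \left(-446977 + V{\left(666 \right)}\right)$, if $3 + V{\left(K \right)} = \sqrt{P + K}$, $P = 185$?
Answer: $-97125625140 + 217293 \sqrt{851} \approx -9.7119 \cdot 10^{10}$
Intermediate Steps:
$V{\left(K \right)} = -3 + \sqrt{185 + K}$
$\left(383968 - 166675\right) \left(-446977 + V{\left(666 \right)}\right) = \left(383968 - 166675\right) \left(-446977 - \left(3 - \sqrt{185 + 666}\right)\right) = 217293 \left(-446977 - \left(3 - \sqrt{851}\right)\right) = 217293 \left(-446980 + \sqrt{851}\right) = -97125625140 + 217293 \sqrt{851}$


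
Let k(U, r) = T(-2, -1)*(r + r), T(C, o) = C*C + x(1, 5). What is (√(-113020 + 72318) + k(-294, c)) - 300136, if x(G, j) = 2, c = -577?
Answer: -307060 + I*√40702 ≈ -3.0706e+5 + 201.75*I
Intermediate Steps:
T(C, o) = 2 + C² (T(C, o) = C*C + 2 = C² + 2 = 2 + C²)
k(U, r) = 12*r (k(U, r) = (2 + (-2)²)*(r + r) = (2 + 4)*(2*r) = 6*(2*r) = 12*r)
(√(-113020 + 72318) + k(-294, c)) - 300136 = (√(-113020 + 72318) + 12*(-577)) - 300136 = (√(-40702) - 6924) - 300136 = (I*√40702 - 6924) - 300136 = (-6924 + I*√40702) - 300136 = -307060 + I*√40702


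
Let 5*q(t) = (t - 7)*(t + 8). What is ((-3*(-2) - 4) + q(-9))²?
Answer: 676/25 ≈ 27.040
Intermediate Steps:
q(t) = (-7 + t)*(8 + t)/5 (q(t) = ((t - 7)*(t + 8))/5 = ((-7 + t)*(8 + t))/5 = (-7 + t)*(8 + t)/5)
((-3*(-2) - 4) + q(-9))² = ((-3*(-2) - 4) + (-56/5 + (⅕)*(-9) + (⅕)*(-9)²))² = ((6 - 4) + (-56/5 - 9/5 + (⅕)*81))² = (2 + (-56/5 - 9/5 + 81/5))² = (2 + 16/5)² = (26/5)² = 676/25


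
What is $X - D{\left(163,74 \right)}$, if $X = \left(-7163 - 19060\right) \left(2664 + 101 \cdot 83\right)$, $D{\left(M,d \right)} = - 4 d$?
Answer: $-289685185$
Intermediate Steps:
$X = -289685481$ ($X = - 26223 \left(2664 + 8383\right) = \left(-26223\right) 11047 = -289685481$)
$X - D{\left(163,74 \right)} = -289685481 - \left(-4\right) 74 = -289685481 - -296 = -289685481 + 296 = -289685185$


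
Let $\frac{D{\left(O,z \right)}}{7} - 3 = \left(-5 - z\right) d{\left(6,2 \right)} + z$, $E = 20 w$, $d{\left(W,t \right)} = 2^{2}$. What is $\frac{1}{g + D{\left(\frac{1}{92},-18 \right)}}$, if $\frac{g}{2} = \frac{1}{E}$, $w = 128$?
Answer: $\frac{1280}{331521} \approx 0.003861$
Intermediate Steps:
$d{\left(W,t \right)} = 4$
$E = 2560$ ($E = 20 \cdot 128 = 2560$)
$g = \frac{1}{1280}$ ($g = \frac{2}{2560} = 2 \cdot \frac{1}{2560} = \frac{1}{1280} \approx 0.00078125$)
$D{\left(O,z \right)} = -119 - 21 z$ ($D{\left(O,z \right)} = 21 + 7 \left(\left(-5 - z\right) 4 + z\right) = 21 + 7 \left(\left(-20 - 4 z\right) + z\right) = 21 + 7 \left(-20 - 3 z\right) = 21 - \left(140 + 21 z\right) = -119 - 21 z$)
$\frac{1}{g + D{\left(\frac{1}{92},-18 \right)}} = \frac{1}{\frac{1}{1280} - -259} = \frac{1}{\frac{1}{1280} + \left(-119 + 378\right)} = \frac{1}{\frac{1}{1280} + 259} = \frac{1}{\frac{331521}{1280}} = \frac{1280}{331521}$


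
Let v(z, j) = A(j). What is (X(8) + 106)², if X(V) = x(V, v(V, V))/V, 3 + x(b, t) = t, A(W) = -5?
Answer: 11025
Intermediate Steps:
v(z, j) = -5
x(b, t) = -3 + t
X(V) = -8/V (X(V) = (-3 - 5)/V = -8/V)
(X(8) + 106)² = (-8/8 + 106)² = (-8*⅛ + 106)² = (-1 + 106)² = 105² = 11025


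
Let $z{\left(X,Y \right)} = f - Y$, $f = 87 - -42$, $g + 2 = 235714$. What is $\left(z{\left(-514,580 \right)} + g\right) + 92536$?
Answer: $327797$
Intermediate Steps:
$g = 235712$ ($g = -2 + 235714 = 235712$)
$f = 129$ ($f = 87 + 42 = 129$)
$z{\left(X,Y \right)} = 129 - Y$
$\left(z{\left(-514,580 \right)} + g\right) + 92536 = \left(\left(129 - 580\right) + 235712\right) + 92536 = \left(-451 + 235712\right) + 92536 = 235261 + 92536 = 327797$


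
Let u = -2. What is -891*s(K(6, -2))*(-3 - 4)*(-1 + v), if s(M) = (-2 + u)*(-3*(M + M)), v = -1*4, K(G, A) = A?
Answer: 1496880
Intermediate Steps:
v = -4
s(M) = 24*M (s(M) = (-2 - 2)*(-3*(M + M)) = -(-12)*2*M = -(-24)*M = 24*M)
-891*s(K(6, -2))*(-3 - 4)*(-1 + v) = -891*24*(-2)*(-3 - 4)*(-1 - 4) = -(-42768)*(-7*(-5)) = -(-42768)*35 = -891*(-1680) = 1496880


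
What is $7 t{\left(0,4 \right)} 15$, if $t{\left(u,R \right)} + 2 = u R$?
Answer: $-210$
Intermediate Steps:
$t{\left(u,R \right)} = -2 + R u$ ($t{\left(u,R \right)} = -2 + u R = -2 + R u$)
$7 t{\left(0,4 \right)} 15 = 7 \left(-2 + 4 \cdot 0\right) 15 = 7 \left(-2 + 0\right) 15 = 7 \left(-2\right) 15 = \left(-14\right) 15 = -210$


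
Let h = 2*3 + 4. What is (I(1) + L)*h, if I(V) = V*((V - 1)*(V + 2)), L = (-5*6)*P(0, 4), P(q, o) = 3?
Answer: -900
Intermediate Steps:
L = -90 (L = -5*6*3 = -30*3 = -90)
I(V) = V*(-1 + V)*(2 + V) (I(V) = V*((-1 + V)*(2 + V)) = V*(-1 + V)*(2 + V))
h = 10 (h = 6 + 4 = 10)
(I(1) + L)*h = (1*(-2 + 1 + 1²) - 90)*10 = (1*(-2 + 1 + 1) - 90)*10 = (1*0 - 90)*10 = (0 - 90)*10 = -90*10 = -900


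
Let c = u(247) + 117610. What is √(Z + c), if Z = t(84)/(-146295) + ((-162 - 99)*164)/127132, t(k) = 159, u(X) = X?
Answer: √283113364115438276608245/1549897995 ≈ 343.30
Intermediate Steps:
c = 117857 (c = 247 + 117610 = 117857)
Z = -523518764/1549897995 (Z = 159/(-146295) + ((-162 - 99)*164)/127132 = 159*(-1/146295) - 261*164*(1/127132) = -53/48765 - 42804*1/127132 = -53/48765 - 10701/31783 = -523518764/1549897995 ≈ -0.33778)
√(Z + c) = √(-523518764/1549897995 + 117857) = √(182665804477951/1549897995) = √283113364115438276608245/1549897995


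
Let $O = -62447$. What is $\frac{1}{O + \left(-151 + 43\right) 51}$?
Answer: $- \frac{1}{67955} \approx -1.4716 \cdot 10^{-5}$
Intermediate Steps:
$\frac{1}{O + \left(-151 + 43\right) 51} = \frac{1}{-62447 + \left(-151 + 43\right) 51} = \frac{1}{-62447 - 5508} = \frac{1}{-67955} = - \frac{1}{67955}$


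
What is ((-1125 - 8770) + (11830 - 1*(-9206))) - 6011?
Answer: 5130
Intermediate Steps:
((-1125 - 8770) + (11830 - 1*(-9206))) - 6011 = (-9895 + (11830 + 9206)) - 6011 = (-9895 + 21036) - 6011 = 11141 - 6011 = 5130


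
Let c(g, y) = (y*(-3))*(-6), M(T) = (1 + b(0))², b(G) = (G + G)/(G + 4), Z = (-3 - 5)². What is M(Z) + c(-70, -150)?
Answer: -2699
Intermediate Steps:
Z = 64 (Z = (-8)² = 64)
b(G) = 2*G/(4 + G) (b(G) = (2*G)/(4 + G) = 2*G/(4 + G))
M(T) = 1 (M(T) = (1 + 2*0/(4 + 0))² = (1 + 2*0/4)² = (1 + 2*0*(¼))² = (1 + 0)² = 1² = 1)
c(g, y) = 18*y (c(g, y) = -3*y*(-6) = 18*y)
M(Z) + c(-70, -150) = 1 + 18*(-150) = 1 - 2700 = -2699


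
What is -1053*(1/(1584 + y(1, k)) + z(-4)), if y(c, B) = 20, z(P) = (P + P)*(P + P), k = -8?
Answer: -108097821/1604 ≈ -67393.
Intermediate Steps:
z(P) = 4*P**2 (z(P) = (2*P)*(2*P) = 4*P**2)
-1053*(1/(1584 + y(1, k)) + z(-4)) = -1053*(1/(1584 + 20) + 4*(-4)**2) = -1053*(1/1604 + 4*16) = -1053*(1/1604 + 64) = -1053*102657/1604 = -108097821/1604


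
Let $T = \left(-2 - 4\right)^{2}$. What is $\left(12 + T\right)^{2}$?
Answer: $2304$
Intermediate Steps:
$T = 36$ ($T = \left(-6\right)^{2} = 36$)
$\left(12 + T\right)^{2} = \left(12 + 36\right)^{2} = 48^{2} = 2304$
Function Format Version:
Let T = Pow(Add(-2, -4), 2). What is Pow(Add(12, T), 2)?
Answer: 2304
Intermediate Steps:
T = 36 (T = Pow(-6, 2) = 36)
Pow(Add(12, T), 2) = Pow(Add(12, 36), 2) = Pow(48, 2) = 2304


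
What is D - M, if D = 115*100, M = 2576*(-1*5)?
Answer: 24380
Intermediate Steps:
M = -12880 (M = 2576*(-5) = -12880)
D = 11500
D - M = 11500 - 1*(-12880) = 11500 + 12880 = 24380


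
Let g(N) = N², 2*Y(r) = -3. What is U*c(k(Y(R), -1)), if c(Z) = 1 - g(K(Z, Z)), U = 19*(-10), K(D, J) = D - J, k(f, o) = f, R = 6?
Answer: -190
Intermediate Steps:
Y(r) = -3/2 (Y(r) = (½)*(-3) = -3/2)
U = -190
c(Z) = 1 (c(Z) = 1 - (Z - Z)² = 1 - 1*0² = 1 - 1*0 = 1 + 0 = 1)
U*c(k(Y(R), -1)) = -190*1 = -190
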